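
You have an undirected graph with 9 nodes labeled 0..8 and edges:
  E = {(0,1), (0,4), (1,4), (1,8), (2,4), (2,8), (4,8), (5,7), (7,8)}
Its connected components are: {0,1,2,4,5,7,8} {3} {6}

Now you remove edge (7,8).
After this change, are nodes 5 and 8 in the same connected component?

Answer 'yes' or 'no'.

Answer: no

Derivation:
Initial components: {0,1,2,4,5,7,8} {3} {6}
Removing edge (7,8): it was a bridge — component count 3 -> 4.
New components: {0,1,2,4,8} {3} {5,7} {6}
Are 5 and 8 in the same component? no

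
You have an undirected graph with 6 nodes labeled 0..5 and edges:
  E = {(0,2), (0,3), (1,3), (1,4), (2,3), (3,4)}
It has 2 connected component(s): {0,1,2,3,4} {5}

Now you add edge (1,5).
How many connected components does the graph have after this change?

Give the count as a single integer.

Answer: 1

Derivation:
Initial component count: 2
Add (1,5): merges two components. Count decreases: 2 -> 1.
New component count: 1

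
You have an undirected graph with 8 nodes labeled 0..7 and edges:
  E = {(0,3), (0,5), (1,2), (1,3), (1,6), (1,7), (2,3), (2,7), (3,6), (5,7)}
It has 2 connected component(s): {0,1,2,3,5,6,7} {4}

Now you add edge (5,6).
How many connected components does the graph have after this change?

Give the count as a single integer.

Initial component count: 2
Add (5,6): endpoints already in same component. Count unchanged: 2.
New component count: 2

Answer: 2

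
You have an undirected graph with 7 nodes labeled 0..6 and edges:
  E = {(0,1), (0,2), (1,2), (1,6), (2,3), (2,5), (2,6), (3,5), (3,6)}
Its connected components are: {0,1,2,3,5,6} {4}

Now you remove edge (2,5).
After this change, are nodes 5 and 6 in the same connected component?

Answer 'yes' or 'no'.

Initial components: {0,1,2,3,5,6} {4}
Removing edge (2,5): not a bridge — component count unchanged at 2.
New components: {0,1,2,3,5,6} {4}
Are 5 and 6 in the same component? yes

Answer: yes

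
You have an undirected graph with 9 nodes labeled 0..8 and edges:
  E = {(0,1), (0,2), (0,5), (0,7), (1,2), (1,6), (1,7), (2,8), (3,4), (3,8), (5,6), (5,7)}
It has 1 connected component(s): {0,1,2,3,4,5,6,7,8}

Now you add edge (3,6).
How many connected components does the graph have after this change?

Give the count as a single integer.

Initial component count: 1
Add (3,6): endpoints already in same component. Count unchanged: 1.
New component count: 1

Answer: 1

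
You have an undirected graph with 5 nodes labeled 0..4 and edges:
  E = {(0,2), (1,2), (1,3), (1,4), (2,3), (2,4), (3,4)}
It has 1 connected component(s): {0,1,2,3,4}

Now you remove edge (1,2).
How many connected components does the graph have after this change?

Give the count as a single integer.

Initial component count: 1
Remove (1,2): not a bridge. Count unchanged: 1.
  After removal, components: {0,1,2,3,4}
New component count: 1

Answer: 1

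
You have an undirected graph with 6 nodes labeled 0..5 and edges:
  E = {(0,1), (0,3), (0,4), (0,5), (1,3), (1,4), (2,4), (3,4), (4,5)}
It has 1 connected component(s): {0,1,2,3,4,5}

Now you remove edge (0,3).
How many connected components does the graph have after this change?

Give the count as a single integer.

Initial component count: 1
Remove (0,3): not a bridge. Count unchanged: 1.
  After removal, components: {0,1,2,3,4,5}
New component count: 1

Answer: 1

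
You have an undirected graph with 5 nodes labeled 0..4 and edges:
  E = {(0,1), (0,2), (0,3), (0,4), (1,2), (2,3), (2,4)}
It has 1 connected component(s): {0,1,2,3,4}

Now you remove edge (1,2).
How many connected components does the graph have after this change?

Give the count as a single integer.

Answer: 1

Derivation:
Initial component count: 1
Remove (1,2): not a bridge. Count unchanged: 1.
  After removal, components: {0,1,2,3,4}
New component count: 1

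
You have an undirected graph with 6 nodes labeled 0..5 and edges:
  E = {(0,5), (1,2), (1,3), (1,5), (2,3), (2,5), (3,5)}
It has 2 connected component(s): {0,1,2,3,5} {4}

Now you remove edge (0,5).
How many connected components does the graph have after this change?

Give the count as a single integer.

Initial component count: 2
Remove (0,5): it was a bridge. Count increases: 2 -> 3.
  After removal, components: {0} {1,2,3,5} {4}
New component count: 3

Answer: 3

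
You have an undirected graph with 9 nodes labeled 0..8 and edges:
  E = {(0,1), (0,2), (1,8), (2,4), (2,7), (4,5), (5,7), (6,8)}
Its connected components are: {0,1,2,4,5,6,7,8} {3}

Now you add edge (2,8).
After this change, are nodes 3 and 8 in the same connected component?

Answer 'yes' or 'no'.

Answer: no

Derivation:
Initial components: {0,1,2,4,5,6,7,8} {3}
Adding edge (2,8): both already in same component {0,1,2,4,5,6,7,8}. No change.
New components: {0,1,2,4,5,6,7,8} {3}
Are 3 and 8 in the same component? no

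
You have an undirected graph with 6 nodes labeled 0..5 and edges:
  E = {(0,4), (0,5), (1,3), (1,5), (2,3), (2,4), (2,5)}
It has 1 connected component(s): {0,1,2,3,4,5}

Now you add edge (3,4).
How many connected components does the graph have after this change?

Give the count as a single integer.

Answer: 1

Derivation:
Initial component count: 1
Add (3,4): endpoints already in same component. Count unchanged: 1.
New component count: 1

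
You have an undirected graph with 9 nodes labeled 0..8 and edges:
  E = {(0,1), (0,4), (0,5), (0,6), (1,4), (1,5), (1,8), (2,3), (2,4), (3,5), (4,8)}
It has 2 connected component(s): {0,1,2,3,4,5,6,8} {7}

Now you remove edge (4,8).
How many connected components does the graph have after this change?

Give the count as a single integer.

Initial component count: 2
Remove (4,8): not a bridge. Count unchanged: 2.
  After removal, components: {0,1,2,3,4,5,6,8} {7}
New component count: 2

Answer: 2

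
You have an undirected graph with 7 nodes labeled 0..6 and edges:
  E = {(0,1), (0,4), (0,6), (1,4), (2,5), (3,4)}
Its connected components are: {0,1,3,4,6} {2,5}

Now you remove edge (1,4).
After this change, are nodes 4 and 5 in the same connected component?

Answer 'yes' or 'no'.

Answer: no

Derivation:
Initial components: {0,1,3,4,6} {2,5}
Removing edge (1,4): not a bridge — component count unchanged at 2.
New components: {0,1,3,4,6} {2,5}
Are 4 and 5 in the same component? no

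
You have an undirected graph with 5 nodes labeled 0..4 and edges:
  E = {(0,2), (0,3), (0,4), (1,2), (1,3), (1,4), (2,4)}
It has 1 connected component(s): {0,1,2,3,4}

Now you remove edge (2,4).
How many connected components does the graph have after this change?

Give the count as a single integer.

Answer: 1

Derivation:
Initial component count: 1
Remove (2,4): not a bridge. Count unchanged: 1.
  After removal, components: {0,1,2,3,4}
New component count: 1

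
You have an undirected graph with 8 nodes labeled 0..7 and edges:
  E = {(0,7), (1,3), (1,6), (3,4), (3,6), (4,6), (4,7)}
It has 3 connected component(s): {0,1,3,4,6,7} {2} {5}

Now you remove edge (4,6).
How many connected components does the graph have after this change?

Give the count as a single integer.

Initial component count: 3
Remove (4,6): not a bridge. Count unchanged: 3.
  After removal, components: {0,1,3,4,6,7} {2} {5}
New component count: 3

Answer: 3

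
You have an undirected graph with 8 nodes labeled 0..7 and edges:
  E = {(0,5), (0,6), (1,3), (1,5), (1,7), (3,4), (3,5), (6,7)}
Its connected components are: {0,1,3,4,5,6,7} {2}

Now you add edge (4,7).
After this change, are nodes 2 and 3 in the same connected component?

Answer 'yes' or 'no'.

Initial components: {0,1,3,4,5,6,7} {2}
Adding edge (4,7): both already in same component {0,1,3,4,5,6,7}. No change.
New components: {0,1,3,4,5,6,7} {2}
Are 2 and 3 in the same component? no

Answer: no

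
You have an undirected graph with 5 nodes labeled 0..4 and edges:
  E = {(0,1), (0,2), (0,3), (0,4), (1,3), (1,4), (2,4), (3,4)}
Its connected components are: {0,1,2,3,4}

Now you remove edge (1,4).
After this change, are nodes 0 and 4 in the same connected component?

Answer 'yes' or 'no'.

Answer: yes

Derivation:
Initial components: {0,1,2,3,4}
Removing edge (1,4): not a bridge — component count unchanged at 1.
New components: {0,1,2,3,4}
Are 0 and 4 in the same component? yes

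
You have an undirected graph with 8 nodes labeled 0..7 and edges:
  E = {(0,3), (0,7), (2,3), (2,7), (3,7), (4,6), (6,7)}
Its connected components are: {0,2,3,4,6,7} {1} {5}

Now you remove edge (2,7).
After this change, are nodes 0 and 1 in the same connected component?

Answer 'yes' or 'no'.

Answer: no

Derivation:
Initial components: {0,2,3,4,6,7} {1} {5}
Removing edge (2,7): not a bridge — component count unchanged at 3.
New components: {0,2,3,4,6,7} {1} {5}
Are 0 and 1 in the same component? no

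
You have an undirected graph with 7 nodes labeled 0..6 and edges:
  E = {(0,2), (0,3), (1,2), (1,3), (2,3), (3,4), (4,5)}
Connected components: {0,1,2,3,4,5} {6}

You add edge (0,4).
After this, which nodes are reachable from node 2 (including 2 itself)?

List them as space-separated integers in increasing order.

Answer: 0 1 2 3 4 5

Derivation:
Before: nodes reachable from 2: {0,1,2,3,4,5}
Adding (0,4): both endpoints already in same component. Reachability from 2 unchanged.
After: nodes reachable from 2: {0,1,2,3,4,5}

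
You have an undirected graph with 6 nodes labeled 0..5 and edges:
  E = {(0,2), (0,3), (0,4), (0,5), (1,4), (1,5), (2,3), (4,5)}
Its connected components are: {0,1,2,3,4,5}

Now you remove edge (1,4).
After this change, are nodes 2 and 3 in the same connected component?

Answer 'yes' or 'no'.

Initial components: {0,1,2,3,4,5}
Removing edge (1,4): not a bridge — component count unchanged at 1.
New components: {0,1,2,3,4,5}
Are 2 and 3 in the same component? yes

Answer: yes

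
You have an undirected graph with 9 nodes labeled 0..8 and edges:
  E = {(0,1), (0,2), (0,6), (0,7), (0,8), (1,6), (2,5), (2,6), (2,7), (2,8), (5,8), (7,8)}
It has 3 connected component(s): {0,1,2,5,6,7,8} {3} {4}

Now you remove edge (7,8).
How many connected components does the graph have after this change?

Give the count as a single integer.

Answer: 3

Derivation:
Initial component count: 3
Remove (7,8): not a bridge. Count unchanged: 3.
  After removal, components: {0,1,2,5,6,7,8} {3} {4}
New component count: 3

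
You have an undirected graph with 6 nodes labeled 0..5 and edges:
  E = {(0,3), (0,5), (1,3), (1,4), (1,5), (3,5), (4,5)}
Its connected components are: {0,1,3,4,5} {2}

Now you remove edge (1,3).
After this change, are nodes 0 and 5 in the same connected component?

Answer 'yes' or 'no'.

Answer: yes

Derivation:
Initial components: {0,1,3,4,5} {2}
Removing edge (1,3): not a bridge — component count unchanged at 2.
New components: {0,1,3,4,5} {2}
Are 0 and 5 in the same component? yes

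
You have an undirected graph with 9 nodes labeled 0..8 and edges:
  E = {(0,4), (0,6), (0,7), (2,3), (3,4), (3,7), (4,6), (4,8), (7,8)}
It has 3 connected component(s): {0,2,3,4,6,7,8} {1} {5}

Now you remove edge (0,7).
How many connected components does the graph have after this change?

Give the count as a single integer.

Initial component count: 3
Remove (0,7): not a bridge. Count unchanged: 3.
  After removal, components: {0,2,3,4,6,7,8} {1} {5}
New component count: 3

Answer: 3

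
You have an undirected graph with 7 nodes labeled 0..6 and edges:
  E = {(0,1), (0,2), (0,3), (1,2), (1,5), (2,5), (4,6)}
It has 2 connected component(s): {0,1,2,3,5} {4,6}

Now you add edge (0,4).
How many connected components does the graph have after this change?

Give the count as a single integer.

Answer: 1

Derivation:
Initial component count: 2
Add (0,4): merges two components. Count decreases: 2 -> 1.
New component count: 1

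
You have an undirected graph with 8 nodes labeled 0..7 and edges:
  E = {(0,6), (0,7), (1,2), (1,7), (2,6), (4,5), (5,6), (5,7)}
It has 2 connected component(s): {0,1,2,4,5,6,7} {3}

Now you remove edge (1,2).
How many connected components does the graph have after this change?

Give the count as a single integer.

Initial component count: 2
Remove (1,2): not a bridge. Count unchanged: 2.
  After removal, components: {0,1,2,4,5,6,7} {3}
New component count: 2

Answer: 2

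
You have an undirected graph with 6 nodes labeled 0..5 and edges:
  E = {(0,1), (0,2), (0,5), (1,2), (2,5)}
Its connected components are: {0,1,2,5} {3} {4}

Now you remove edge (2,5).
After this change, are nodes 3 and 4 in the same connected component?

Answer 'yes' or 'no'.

Initial components: {0,1,2,5} {3} {4}
Removing edge (2,5): not a bridge — component count unchanged at 3.
New components: {0,1,2,5} {3} {4}
Are 3 and 4 in the same component? no

Answer: no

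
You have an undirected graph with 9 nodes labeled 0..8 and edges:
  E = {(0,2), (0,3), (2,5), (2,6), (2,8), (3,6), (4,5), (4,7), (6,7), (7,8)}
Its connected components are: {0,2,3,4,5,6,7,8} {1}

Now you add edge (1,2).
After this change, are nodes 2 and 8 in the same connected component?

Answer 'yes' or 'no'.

Initial components: {0,2,3,4,5,6,7,8} {1}
Adding edge (1,2): merges {1} and {0,2,3,4,5,6,7,8}.
New components: {0,1,2,3,4,5,6,7,8}
Are 2 and 8 in the same component? yes

Answer: yes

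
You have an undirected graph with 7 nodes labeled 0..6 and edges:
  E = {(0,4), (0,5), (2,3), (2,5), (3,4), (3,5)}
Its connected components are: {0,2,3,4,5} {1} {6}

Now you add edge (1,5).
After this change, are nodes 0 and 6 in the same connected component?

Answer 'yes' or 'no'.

Initial components: {0,2,3,4,5} {1} {6}
Adding edge (1,5): merges {1} and {0,2,3,4,5}.
New components: {0,1,2,3,4,5} {6}
Are 0 and 6 in the same component? no

Answer: no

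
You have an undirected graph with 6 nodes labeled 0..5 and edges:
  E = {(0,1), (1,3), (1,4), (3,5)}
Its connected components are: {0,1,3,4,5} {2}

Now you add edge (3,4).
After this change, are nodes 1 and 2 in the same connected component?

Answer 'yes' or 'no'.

Answer: no

Derivation:
Initial components: {0,1,3,4,5} {2}
Adding edge (3,4): both already in same component {0,1,3,4,5}. No change.
New components: {0,1,3,4,5} {2}
Are 1 and 2 in the same component? no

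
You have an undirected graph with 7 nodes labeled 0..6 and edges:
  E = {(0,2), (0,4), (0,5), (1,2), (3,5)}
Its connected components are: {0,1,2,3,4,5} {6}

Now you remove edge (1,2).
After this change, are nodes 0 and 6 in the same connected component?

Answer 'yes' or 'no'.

Initial components: {0,1,2,3,4,5} {6}
Removing edge (1,2): it was a bridge — component count 2 -> 3.
New components: {0,2,3,4,5} {1} {6}
Are 0 and 6 in the same component? no

Answer: no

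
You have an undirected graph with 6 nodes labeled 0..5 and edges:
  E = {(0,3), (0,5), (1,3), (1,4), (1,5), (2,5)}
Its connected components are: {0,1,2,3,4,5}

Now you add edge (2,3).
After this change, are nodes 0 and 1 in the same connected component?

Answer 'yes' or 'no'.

Answer: yes

Derivation:
Initial components: {0,1,2,3,4,5}
Adding edge (2,3): both already in same component {0,1,2,3,4,5}. No change.
New components: {0,1,2,3,4,5}
Are 0 and 1 in the same component? yes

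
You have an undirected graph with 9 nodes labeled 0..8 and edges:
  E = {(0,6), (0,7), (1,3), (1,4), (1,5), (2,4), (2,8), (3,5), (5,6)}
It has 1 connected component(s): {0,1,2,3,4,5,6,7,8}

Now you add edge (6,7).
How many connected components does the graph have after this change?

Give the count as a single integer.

Answer: 1

Derivation:
Initial component count: 1
Add (6,7): endpoints already in same component. Count unchanged: 1.
New component count: 1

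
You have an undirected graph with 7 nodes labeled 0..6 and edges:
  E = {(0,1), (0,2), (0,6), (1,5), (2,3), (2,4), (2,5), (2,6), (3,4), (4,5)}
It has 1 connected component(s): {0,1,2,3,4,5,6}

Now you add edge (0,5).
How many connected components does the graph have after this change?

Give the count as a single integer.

Initial component count: 1
Add (0,5): endpoints already in same component. Count unchanged: 1.
New component count: 1

Answer: 1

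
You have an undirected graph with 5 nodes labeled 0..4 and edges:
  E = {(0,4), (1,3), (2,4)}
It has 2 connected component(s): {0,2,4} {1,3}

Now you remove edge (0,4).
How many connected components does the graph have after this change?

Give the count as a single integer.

Initial component count: 2
Remove (0,4): it was a bridge. Count increases: 2 -> 3.
  After removal, components: {0} {1,3} {2,4}
New component count: 3

Answer: 3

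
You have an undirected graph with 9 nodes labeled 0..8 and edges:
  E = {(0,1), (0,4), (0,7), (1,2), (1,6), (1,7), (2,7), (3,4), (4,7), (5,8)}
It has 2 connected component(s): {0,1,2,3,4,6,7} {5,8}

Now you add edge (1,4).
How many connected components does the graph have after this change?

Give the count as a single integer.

Initial component count: 2
Add (1,4): endpoints already in same component. Count unchanged: 2.
New component count: 2

Answer: 2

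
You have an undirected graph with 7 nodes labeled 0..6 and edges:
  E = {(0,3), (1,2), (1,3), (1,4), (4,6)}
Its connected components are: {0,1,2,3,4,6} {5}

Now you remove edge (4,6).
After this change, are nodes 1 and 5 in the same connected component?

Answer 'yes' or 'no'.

Answer: no

Derivation:
Initial components: {0,1,2,3,4,6} {5}
Removing edge (4,6): it was a bridge — component count 2 -> 3.
New components: {0,1,2,3,4} {5} {6}
Are 1 and 5 in the same component? no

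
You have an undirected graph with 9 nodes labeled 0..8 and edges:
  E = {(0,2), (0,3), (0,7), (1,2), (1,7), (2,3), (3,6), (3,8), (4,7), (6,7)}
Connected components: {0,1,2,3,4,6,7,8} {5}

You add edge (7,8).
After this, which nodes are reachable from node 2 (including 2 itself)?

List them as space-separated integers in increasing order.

Answer: 0 1 2 3 4 6 7 8

Derivation:
Before: nodes reachable from 2: {0,1,2,3,4,6,7,8}
Adding (7,8): both endpoints already in same component. Reachability from 2 unchanged.
After: nodes reachable from 2: {0,1,2,3,4,6,7,8}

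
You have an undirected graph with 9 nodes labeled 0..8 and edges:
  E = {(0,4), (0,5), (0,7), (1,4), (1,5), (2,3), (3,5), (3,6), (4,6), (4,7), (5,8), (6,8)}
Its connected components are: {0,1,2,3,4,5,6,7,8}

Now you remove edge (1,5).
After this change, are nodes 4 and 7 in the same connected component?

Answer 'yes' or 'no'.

Initial components: {0,1,2,3,4,5,6,7,8}
Removing edge (1,5): not a bridge — component count unchanged at 1.
New components: {0,1,2,3,4,5,6,7,8}
Are 4 and 7 in the same component? yes

Answer: yes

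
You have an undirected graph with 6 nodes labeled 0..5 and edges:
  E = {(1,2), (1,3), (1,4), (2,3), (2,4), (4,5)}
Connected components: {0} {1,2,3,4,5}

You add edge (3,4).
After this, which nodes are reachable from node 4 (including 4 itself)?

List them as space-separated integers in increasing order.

Before: nodes reachable from 4: {1,2,3,4,5}
Adding (3,4): both endpoints already in same component. Reachability from 4 unchanged.
After: nodes reachable from 4: {1,2,3,4,5}

Answer: 1 2 3 4 5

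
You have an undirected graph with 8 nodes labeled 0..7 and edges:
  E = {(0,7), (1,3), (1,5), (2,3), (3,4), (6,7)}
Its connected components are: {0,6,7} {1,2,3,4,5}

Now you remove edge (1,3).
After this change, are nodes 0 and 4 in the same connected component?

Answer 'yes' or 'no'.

Initial components: {0,6,7} {1,2,3,4,5}
Removing edge (1,3): it was a bridge — component count 2 -> 3.
New components: {0,6,7} {1,5} {2,3,4}
Are 0 and 4 in the same component? no

Answer: no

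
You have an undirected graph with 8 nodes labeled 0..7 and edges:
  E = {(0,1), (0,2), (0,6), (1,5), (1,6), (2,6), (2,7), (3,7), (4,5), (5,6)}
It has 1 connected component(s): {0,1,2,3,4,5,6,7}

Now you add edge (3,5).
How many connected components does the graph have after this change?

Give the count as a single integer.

Answer: 1

Derivation:
Initial component count: 1
Add (3,5): endpoints already in same component. Count unchanged: 1.
New component count: 1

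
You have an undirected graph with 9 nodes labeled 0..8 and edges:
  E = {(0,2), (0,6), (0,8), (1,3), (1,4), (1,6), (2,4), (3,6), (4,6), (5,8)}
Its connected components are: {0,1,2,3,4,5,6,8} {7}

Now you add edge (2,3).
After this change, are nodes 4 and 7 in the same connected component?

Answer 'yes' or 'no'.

Initial components: {0,1,2,3,4,5,6,8} {7}
Adding edge (2,3): both already in same component {0,1,2,3,4,5,6,8}. No change.
New components: {0,1,2,3,4,5,6,8} {7}
Are 4 and 7 in the same component? no

Answer: no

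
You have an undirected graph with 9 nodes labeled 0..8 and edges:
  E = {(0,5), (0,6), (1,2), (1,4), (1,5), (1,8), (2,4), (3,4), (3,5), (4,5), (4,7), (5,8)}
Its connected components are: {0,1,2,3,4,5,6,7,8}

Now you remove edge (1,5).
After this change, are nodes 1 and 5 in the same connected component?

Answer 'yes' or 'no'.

Initial components: {0,1,2,3,4,5,6,7,8}
Removing edge (1,5): not a bridge — component count unchanged at 1.
New components: {0,1,2,3,4,5,6,7,8}
Are 1 and 5 in the same component? yes

Answer: yes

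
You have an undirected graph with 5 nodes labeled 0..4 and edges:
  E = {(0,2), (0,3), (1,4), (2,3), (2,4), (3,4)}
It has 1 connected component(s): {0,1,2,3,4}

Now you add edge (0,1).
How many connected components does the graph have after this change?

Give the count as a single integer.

Answer: 1

Derivation:
Initial component count: 1
Add (0,1): endpoints already in same component. Count unchanged: 1.
New component count: 1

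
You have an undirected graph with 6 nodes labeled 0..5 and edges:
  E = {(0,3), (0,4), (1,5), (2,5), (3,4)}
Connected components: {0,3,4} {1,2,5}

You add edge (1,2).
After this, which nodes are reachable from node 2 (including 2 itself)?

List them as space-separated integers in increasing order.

Answer: 1 2 5

Derivation:
Before: nodes reachable from 2: {1,2,5}
Adding (1,2): both endpoints already in same component. Reachability from 2 unchanged.
After: nodes reachable from 2: {1,2,5}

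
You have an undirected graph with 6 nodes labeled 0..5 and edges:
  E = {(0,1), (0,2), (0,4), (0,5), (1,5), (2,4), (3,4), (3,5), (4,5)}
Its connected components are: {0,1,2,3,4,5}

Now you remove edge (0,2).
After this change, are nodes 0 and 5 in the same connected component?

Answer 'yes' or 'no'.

Answer: yes

Derivation:
Initial components: {0,1,2,3,4,5}
Removing edge (0,2): not a bridge — component count unchanged at 1.
New components: {0,1,2,3,4,5}
Are 0 and 5 in the same component? yes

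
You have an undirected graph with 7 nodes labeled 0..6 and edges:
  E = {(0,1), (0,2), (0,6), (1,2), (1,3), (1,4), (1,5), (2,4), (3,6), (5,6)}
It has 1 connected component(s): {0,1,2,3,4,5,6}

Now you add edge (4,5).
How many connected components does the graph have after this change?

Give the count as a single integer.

Answer: 1

Derivation:
Initial component count: 1
Add (4,5): endpoints already in same component. Count unchanged: 1.
New component count: 1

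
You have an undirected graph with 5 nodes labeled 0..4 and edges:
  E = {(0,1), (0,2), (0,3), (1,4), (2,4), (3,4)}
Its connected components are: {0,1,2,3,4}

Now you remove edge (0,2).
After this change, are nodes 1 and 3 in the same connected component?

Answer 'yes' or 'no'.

Answer: yes

Derivation:
Initial components: {0,1,2,3,4}
Removing edge (0,2): not a bridge — component count unchanged at 1.
New components: {0,1,2,3,4}
Are 1 and 3 in the same component? yes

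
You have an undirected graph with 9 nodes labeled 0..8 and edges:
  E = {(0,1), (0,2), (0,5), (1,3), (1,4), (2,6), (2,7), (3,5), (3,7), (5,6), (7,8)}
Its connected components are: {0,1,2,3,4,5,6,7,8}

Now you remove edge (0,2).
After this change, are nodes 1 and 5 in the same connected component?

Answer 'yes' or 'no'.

Answer: yes

Derivation:
Initial components: {0,1,2,3,4,5,6,7,8}
Removing edge (0,2): not a bridge — component count unchanged at 1.
New components: {0,1,2,3,4,5,6,7,8}
Are 1 and 5 in the same component? yes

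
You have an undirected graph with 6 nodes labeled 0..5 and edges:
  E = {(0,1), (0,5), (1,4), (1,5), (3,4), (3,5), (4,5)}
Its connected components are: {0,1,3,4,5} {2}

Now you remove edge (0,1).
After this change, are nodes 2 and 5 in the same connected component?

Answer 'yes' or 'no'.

Answer: no

Derivation:
Initial components: {0,1,3,4,5} {2}
Removing edge (0,1): not a bridge — component count unchanged at 2.
New components: {0,1,3,4,5} {2}
Are 2 and 5 in the same component? no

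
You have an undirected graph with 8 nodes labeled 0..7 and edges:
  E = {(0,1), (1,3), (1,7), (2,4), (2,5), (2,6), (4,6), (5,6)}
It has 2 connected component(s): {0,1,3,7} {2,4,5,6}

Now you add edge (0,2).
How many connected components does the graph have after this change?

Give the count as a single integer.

Initial component count: 2
Add (0,2): merges two components. Count decreases: 2 -> 1.
New component count: 1

Answer: 1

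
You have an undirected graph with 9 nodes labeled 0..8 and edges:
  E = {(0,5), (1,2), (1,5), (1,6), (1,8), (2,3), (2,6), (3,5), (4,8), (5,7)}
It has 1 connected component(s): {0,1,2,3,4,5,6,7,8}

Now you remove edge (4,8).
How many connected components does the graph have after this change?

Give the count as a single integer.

Answer: 2

Derivation:
Initial component count: 1
Remove (4,8): it was a bridge. Count increases: 1 -> 2.
  After removal, components: {0,1,2,3,5,6,7,8} {4}
New component count: 2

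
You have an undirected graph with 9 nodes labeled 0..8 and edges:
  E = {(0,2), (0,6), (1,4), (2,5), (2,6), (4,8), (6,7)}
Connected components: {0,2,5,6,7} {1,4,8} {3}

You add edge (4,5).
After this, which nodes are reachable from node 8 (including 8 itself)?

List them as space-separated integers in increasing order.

Answer: 0 1 2 4 5 6 7 8

Derivation:
Before: nodes reachable from 8: {1,4,8}
Adding (4,5): merges 8's component with another. Reachability grows.
After: nodes reachable from 8: {0,1,2,4,5,6,7,8}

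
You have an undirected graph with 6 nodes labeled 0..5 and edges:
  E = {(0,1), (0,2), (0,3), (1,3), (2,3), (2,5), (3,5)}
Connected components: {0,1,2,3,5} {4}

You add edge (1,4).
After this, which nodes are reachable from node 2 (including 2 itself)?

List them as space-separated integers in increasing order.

Before: nodes reachable from 2: {0,1,2,3,5}
Adding (1,4): merges 2's component with another. Reachability grows.
After: nodes reachable from 2: {0,1,2,3,4,5}

Answer: 0 1 2 3 4 5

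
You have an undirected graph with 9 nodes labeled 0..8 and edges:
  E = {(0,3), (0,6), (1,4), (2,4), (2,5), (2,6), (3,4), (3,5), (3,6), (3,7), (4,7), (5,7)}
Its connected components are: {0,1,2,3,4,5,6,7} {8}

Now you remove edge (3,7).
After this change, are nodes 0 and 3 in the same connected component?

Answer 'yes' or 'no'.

Answer: yes

Derivation:
Initial components: {0,1,2,3,4,5,6,7} {8}
Removing edge (3,7): not a bridge — component count unchanged at 2.
New components: {0,1,2,3,4,5,6,7} {8}
Are 0 and 3 in the same component? yes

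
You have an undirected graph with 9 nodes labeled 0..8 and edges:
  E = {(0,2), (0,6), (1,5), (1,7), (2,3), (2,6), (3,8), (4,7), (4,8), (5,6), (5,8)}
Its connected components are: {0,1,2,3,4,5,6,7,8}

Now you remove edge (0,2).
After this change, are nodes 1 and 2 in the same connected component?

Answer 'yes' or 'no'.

Initial components: {0,1,2,3,4,5,6,7,8}
Removing edge (0,2): not a bridge — component count unchanged at 1.
New components: {0,1,2,3,4,5,6,7,8}
Are 1 and 2 in the same component? yes

Answer: yes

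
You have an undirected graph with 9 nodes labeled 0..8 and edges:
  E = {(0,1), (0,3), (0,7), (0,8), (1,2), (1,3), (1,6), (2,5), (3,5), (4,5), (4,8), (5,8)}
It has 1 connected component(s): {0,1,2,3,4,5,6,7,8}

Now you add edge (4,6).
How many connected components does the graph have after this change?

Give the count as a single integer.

Answer: 1

Derivation:
Initial component count: 1
Add (4,6): endpoints already in same component. Count unchanged: 1.
New component count: 1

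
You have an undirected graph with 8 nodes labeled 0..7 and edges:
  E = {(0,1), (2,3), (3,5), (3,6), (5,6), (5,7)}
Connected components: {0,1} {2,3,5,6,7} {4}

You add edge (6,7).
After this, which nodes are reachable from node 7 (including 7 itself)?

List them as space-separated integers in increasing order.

Before: nodes reachable from 7: {2,3,5,6,7}
Adding (6,7): both endpoints already in same component. Reachability from 7 unchanged.
After: nodes reachable from 7: {2,3,5,6,7}

Answer: 2 3 5 6 7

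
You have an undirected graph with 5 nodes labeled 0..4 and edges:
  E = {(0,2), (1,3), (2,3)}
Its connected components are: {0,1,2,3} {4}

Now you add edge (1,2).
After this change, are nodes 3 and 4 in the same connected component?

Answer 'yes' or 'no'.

Answer: no

Derivation:
Initial components: {0,1,2,3} {4}
Adding edge (1,2): both already in same component {0,1,2,3}. No change.
New components: {0,1,2,3} {4}
Are 3 and 4 in the same component? no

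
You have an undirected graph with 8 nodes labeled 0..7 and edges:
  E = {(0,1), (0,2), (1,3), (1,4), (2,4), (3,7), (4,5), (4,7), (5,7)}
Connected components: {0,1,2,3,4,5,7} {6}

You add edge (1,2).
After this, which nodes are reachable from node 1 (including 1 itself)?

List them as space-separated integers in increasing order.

Before: nodes reachable from 1: {0,1,2,3,4,5,7}
Adding (1,2): both endpoints already in same component. Reachability from 1 unchanged.
After: nodes reachable from 1: {0,1,2,3,4,5,7}

Answer: 0 1 2 3 4 5 7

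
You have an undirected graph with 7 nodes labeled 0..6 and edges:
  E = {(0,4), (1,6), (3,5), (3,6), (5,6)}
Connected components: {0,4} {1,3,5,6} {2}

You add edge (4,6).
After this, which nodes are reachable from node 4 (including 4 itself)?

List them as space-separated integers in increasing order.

Answer: 0 1 3 4 5 6

Derivation:
Before: nodes reachable from 4: {0,4}
Adding (4,6): merges 4's component with another. Reachability grows.
After: nodes reachable from 4: {0,1,3,4,5,6}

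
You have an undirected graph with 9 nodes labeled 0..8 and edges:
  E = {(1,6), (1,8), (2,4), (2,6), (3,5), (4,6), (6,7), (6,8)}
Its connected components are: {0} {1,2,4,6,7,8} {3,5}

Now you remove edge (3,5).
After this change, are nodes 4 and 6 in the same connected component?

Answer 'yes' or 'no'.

Answer: yes

Derivation:
Initial components: {0} {1,2,4,6,7,8} {3,5}
Removing edge (3,5): it was a bridge — component count 3 -> 4.
New components: {0} {1,2,4,6,7,8} {3} {5}
Are 4 and 6 in the same component? yes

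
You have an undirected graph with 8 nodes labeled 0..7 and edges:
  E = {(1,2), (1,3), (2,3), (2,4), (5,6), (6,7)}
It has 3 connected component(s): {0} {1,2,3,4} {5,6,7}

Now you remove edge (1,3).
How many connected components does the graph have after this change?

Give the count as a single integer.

Initial component count: 3
Remove (1,3): not a bridge. Count unchanged: 3.
  After removal, components: {0} {1,2,3,4} {5,6,7}
New component count: 3

Answer: 3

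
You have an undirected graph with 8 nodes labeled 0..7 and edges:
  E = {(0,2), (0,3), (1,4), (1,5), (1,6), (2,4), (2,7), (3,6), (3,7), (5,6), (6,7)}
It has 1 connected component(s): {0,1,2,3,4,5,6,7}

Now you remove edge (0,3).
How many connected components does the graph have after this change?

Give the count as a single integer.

Initial component count: 1
Remove (0,3): not a bridge. Count unchanged: 1.
  After removal, components: {0,1,2,3,4,5,6,7}
New component count: 1

Answer: 1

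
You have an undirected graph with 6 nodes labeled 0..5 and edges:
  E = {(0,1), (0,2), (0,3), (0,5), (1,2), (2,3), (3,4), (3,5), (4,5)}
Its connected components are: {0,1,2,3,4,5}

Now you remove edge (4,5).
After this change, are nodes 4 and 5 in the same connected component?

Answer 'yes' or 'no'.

Answer: yes

Derivation:
Initial components: {0,1,2,3,4,5}
Removing edge (4,5): not a bridge — component count unchanged at 1.
New components: {0,1,2,3,4,5}
Are 4 and 5 in the same component? yes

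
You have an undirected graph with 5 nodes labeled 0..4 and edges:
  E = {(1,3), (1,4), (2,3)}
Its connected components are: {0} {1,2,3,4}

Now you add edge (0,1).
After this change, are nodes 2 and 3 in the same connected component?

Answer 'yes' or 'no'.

Answer: yes

Derivation:
Initial components: {0} {1,2,3,4}
Adding edge (0,1): merges {0} and {1,2,3,4}.
New components: {0,1,2,3,4}
Are 2 and 3 in the same component? yes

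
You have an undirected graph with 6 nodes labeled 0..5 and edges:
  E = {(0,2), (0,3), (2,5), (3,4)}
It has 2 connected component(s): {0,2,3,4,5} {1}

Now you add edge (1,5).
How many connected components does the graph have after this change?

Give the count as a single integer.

Answer: 1

Derivation:
Initial component count: 2
Add (1,5): merges two components. Count decreases: 2 -> 1.
New component count: 1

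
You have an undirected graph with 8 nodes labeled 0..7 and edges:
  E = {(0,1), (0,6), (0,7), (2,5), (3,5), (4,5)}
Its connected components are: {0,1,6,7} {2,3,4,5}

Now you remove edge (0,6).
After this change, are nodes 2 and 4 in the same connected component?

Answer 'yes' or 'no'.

Initial components: {0,1,6,7} {2,3,4,5}
Removing edge (0,6): it was a bridge — component count 2 -> 3.
New components: {0,1,7} {2,3,4,5} {6}
Are 2 and 4 in the same component? yes

Answer: yes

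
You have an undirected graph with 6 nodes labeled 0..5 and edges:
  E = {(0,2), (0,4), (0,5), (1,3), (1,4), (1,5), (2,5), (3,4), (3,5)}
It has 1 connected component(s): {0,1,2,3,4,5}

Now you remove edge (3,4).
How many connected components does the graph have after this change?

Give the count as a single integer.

Initial component count: 1
Remove (3,4): not a bridge. Count unchanged: 1.
  After removal, components: {0,1,2,3,4,5}
New component count: 1

Answer: 1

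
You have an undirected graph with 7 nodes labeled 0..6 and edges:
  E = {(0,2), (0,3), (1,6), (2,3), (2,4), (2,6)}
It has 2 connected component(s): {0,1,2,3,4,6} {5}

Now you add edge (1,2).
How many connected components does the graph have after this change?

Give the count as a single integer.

Answer: 2

Derivation:
Initial component count: 2
Add (1,2): endpoints already in same component. Count unchanged: 2.
New component count: 2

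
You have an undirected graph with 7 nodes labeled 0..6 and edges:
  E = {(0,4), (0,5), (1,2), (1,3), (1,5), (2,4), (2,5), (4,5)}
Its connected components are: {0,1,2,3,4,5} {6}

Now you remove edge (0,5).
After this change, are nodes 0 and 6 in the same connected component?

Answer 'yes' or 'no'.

Initial components: {0,1,2,3,4,5} {6}
Removing edge (0,5): not a bridge — component count unchanged at 2.
New components: {0,1,2,3,4,5} {6}
Are 0 and 6 in the same component? no

Answer: no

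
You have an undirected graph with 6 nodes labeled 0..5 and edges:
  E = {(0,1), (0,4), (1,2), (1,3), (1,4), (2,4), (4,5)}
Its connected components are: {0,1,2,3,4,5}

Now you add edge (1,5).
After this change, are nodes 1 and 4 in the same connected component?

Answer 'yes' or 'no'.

Initial components: {0,1,2,3,4,5}
Adding edge (1,5): both already in same component {0,1,2,3,4,5}. No change.
New components: {0,1,2,3,4,5}
Are 1 and 4 in the same component? yes

Answer: yes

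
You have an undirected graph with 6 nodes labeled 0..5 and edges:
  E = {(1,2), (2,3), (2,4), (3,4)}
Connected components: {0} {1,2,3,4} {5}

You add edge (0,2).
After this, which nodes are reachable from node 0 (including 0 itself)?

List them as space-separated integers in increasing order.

Answer: 0 1 2 3 4

Derivation:
Before: nodes reachable from 0: {0}
Adding (0,2): merges 0's component with another. Reachability grows.
After: nodes reachable from 0: {0,1,2,3,4}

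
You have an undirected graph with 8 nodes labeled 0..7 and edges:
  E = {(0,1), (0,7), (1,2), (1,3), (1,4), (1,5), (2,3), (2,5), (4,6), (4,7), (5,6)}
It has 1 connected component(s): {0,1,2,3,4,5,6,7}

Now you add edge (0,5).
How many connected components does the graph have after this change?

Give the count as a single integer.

Initial component count: 1
Add (0,5): endpoints already in same component. Count unchanged: 1.
New component count: 1

Answer: 1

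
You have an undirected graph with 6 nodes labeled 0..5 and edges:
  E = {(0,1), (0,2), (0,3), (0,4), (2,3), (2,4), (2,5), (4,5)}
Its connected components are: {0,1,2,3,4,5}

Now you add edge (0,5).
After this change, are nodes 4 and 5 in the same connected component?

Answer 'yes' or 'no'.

Initial components: {0,1,2,3,4,5}
Adding edge (0,5): both already in same component {0,1,2,3,4,5}. No change.
New components: {0,1,2,3,4,5}
Are 4 and 5 in the same component? yes

Answer: yes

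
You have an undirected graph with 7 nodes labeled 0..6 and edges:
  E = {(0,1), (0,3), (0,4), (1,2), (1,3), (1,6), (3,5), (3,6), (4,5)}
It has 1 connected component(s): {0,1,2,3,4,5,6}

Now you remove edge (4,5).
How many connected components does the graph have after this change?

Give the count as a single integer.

Initial component count: 1
Remove (4,5): not a bridge. Count unchanged: 1.
  After removal, components: {0,1,2,3,4,5,6}
New component count: 1

Answer: 1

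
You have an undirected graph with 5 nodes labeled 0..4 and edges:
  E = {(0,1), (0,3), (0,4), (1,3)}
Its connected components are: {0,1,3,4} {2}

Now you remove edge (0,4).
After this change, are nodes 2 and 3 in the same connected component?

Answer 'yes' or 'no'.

Initial components: {0,1,3,4} {2}
Removing edge (0,4): it was a bridge — component count 2 -> 3.
New components: {0,1,3} {2} {4}
Are 2 and 3 in the same component? no

Answer: no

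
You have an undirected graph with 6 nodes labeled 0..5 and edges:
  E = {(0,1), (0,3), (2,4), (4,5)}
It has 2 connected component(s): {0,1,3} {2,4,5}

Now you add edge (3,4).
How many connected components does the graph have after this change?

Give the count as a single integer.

Answer: 1

Derivation:
Initial component count: 2
Add (3,4): merges two components. Count decreases: 2 -> 1.
New component count: 1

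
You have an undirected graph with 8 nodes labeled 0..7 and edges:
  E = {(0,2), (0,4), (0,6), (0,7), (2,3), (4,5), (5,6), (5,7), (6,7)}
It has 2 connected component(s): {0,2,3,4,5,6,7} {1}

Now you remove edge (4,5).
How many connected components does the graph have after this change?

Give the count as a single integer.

Initial component count: 2
Remove (4,5): not a bridge. Count unchanged: 2.
  After removal, components: {0,2,3,4,5,6,7} {1}
New component count: 2

Answer: 2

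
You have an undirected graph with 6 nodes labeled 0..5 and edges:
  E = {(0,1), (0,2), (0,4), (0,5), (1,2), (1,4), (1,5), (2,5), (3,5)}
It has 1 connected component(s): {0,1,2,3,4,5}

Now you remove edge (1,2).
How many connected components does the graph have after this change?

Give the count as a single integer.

Answer: 1

Derivation:
Initial component count: 1
Remove (1,2): not a bridge. Count unchanged: 1.
  After removal, components: {0,1,2,3,4,5}
New component count: 1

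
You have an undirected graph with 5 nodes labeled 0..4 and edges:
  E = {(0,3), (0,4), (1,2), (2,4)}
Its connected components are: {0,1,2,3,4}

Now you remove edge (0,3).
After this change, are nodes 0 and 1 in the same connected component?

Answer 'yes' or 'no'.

Answer: yes

Derivation:
Initial components: {0,1,2,3,4}
Removing edge (0,3): it was a bridge — component count 1 -> 2.
New components: {0,1,2,4} {3}
Are 0 and 1 in the same component? yes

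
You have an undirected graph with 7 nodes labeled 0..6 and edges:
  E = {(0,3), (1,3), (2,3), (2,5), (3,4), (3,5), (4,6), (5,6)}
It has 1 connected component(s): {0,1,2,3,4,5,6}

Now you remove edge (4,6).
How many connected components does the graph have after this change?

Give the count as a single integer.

Answer: 1

Derivation:
Initial component count: 1
Remove (4,6): not a bridge. Count unchanged: 1.
  After removal, components: {0,1,2,3,4,5,6}
New component count: 1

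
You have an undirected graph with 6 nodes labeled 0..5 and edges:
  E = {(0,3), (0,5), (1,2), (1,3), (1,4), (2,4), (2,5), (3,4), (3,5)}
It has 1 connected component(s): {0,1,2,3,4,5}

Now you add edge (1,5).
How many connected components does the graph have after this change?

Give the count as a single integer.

Answer: 1

Derivation:
Initial component count: 1
Add (1,5): endpoints already in same component. Count unchanged: 1.
New component count: 1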